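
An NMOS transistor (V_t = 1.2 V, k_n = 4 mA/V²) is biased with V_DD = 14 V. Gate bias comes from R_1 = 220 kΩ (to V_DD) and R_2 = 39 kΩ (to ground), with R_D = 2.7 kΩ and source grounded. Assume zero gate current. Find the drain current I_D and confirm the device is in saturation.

V_G = V_DD·R_2/(R_1+R_2) = 14×39/259 = 2.11 V. With the source grounded, V_GS = V_G = 2.11 V.
Assume saturation: I_D = (k_n/2)(V_GS − V_t)² = (4/2)×(2.11 − 1.2)² = 2×0.908² = 1.65 mA.
V_DS = V_DD − I_D·R_D = 14 − 1.65×2.7 = 9.55 V.
Saturation requires V_DS ≥ V_GS − V_t = 0.908 V; 9.55 ≥ 0.908 ✓.

I_D ≈ 1.6 mA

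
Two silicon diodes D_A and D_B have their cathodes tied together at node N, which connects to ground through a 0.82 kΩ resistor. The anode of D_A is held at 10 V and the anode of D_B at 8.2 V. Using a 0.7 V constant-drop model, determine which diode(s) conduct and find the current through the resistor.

Assume both conduct. Then node N would need to be at both 10−0.7 = 9.3 V and 8.2−0.7 = 7.5 V, which is impossible.
Assume only D_A conducts: V_N = 10 − 0.7 = 9.3 V, so I_R = 9.3/0.82 = 11.3 mA.
Check D_B: its anode-to-cathode voltage is 8.2 − 9.3 = -1.1 V < 0.7 V, so it is off. The assumption is consistent.

Only D_A conducts; I_R ≈ 11 mA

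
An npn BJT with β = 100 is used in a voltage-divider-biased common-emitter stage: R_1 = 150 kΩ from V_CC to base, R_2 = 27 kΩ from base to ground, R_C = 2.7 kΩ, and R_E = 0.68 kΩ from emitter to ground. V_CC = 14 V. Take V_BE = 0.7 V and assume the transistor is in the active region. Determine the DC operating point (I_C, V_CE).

I_C ≈ 1.6 mA, V_CE ≈ 8.7 V

Thevenize the base divider: V_Th = V_CC·R_2/(R_1+R_2) = 14×27/177 = 2.14 V, R_Th = R_1‖R_2 = 22.9 kΩ.
Base-emitter loop: V_Th = I_B·R_Th + V_BE + (β+1)I_B·R_E, so I_B = (2.14 − 0.7) / (22.9 + 101×0.68) = 0.0157 mA.
I_C = β·I_B = 100×0.0157 = 1.57 mA, and I_E = (β+1)I_B = 1.58 mA.
V_CE = V_CC − I_C·R_C − I_E·R_E = 14 − 1.57×2.7 − 1.58×0.68 = 8.69 V.
V_CE = 8.69 V > 0.2 V confirms active-region operation.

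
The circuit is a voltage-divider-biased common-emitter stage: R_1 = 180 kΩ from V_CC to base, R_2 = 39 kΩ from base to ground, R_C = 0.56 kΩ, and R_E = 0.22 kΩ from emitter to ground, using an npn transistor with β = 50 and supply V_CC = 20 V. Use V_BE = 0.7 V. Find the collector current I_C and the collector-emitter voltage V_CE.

I_C ≈ 3.3 mA, V_CE ≈ 17 V

Thevenize the base divider: V_Th = V_CC·R_2/(R_1+R_2) = 20×39/219 = 3.56 V, R_Th = R_1‖R_2 = 32.1 kΩ.
Base-emitter loop: V_Th = I_B·R_Th + V_BE + (β+1)I_B·R_E, so I_B = (3.56 − 0.7) / (32.1 + 51×0.22) = 0.0661 mA.
I_C = β·I_B = 50×0.0661 = 3.31 mA, and I_E = (β+1)I_B = 3.37 mA.
V_CE = V_CC − I_C·R_C − I_E·R_E = 20 − 3.31×0.56 − 3.37×0.22 = 17.4 V.
V_CE = 17.4 V > 0.2 V confirms active-region operation.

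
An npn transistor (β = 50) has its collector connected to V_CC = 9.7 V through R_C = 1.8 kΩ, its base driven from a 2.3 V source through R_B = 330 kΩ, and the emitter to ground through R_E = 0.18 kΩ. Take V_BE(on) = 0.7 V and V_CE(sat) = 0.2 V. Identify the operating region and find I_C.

active; I_C ≈ 0.24 mA

Assume active. Base-emitter loop: I_B = (V_BB − V_BE)/(R_B + (β+1)R_E) = (2.3 − 0.7)/(330 + 51×0.18) = 0.00472 mA.
I_C = β·I_B = 50×0.00472 = 0.236 mA.
V_CE = V_CC − I_C·R_C − I_E·R_E = 9.7 − 0.236×1.8 − 0.241×0.18 = 9.23 V > V_CE(sat), so the active-region assumption holds.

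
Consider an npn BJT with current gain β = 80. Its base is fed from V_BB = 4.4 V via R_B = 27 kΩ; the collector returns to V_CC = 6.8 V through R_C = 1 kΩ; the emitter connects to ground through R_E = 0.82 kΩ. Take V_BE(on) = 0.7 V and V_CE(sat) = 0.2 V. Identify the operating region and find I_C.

Assume active. Base-emitter loop: I_B = (V_BB − V_BE)/(R_B + (β+1)R_E) = (4.4 − 0.7)/(27 + 81×0.82) = 0.0396 mA.
I_C = β·I_B = 80×0.0396 = 3.17 mA.
V_CE = V_CC − I_C·R_C − I_E·R_E = 6.8 − 3.17×1 − 3.21×0.82 = 1 V > V_CE(sat), so the active-region assumption holds.

active; I_C ≈ 3.2 mA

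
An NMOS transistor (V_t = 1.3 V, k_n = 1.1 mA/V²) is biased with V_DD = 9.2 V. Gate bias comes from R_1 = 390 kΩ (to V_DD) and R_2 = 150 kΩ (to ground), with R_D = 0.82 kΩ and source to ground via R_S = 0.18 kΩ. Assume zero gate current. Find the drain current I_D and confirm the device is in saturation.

I_D ≈ 0.7 mA

V_G = V_DD·R_2/(R_1+R_2) = 9.2×150/540 = 2.56 V.
Assume saturation: I_D = (k_n/2)(V_GS − V_t)² with V_GS = V_G − I_D·R_S = 2.56 − 0.18·I_D.
Substituting gives 0.0178·I_D² − 1.25·I_D + 0.867 = 0, with roots I_D = 0.701 or 69.4 mA.
The root I_D = 69.4 mA gives V_GS = -9.93 V ≤ V_t, so take I_D = 0.701 mA.
Then V_GS = 2.43 V and V_DS = V_DD − I_D(R_D+R_S) = 9.2 − 0.701×1 = 8.5 V.
Saturation requires V_DS ≥ V_GS − V_t = 1.13 V; 8.5 ≥ 1.13 ✓.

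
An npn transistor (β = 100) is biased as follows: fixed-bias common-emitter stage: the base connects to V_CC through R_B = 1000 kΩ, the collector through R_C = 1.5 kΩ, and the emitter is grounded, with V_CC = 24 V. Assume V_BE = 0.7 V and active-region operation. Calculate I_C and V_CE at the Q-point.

I_C ≈ 2.3 mA, V_CE ≈ 21 V

Base loop: V_CC = I_B·R_B + V_BE, so I_B = (24 − 0.7)/1000 kΩ = 0.0233 mA.
In the active region I_C = β·I_B = 100 × 0.0233 = 2.33 mA.
Collector loop: V_CE = V_CC − I_C·R_C = 24 − 2.33×1.5 = 20.5 V.
Since V_CE = 20.5 V > V_CE(sat) ≈ 0.2 V, the transistor is in the active region as assumed.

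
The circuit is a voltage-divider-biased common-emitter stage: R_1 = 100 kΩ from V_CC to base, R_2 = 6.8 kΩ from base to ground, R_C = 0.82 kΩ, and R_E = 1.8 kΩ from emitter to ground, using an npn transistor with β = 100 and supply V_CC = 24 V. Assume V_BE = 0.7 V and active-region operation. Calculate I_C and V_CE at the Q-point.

Thevenize the base divider: V_Th = V_CC·R_2/(R_1+R_2) = 24×6.8/107 = 1.53 V, R_Th = R_1‖R_2 = 6.37 kΩ.
Base-emitter loop: V_Th = I_B·R_Th + V_BE + (β+1)I_B·R_E, so I_B = (1.53 − 0.7) / (6.37 + 101×1.8) = 0.0044 mA.
I_C = β·I_B = 100×0.0044 = 0.44 mA, and I_E = (β+1)I_B = 0.444 mA.
V_CE = V_CC − I_C·R_C − I_E·R_E = 24 − 0.44×0.82 − 0.444×1.8 = 22.8 V.
V_CE = 22.8 V > 0.2 V confirms active-region operation.

I_C ≈ 0.44 mA, V_CE ≈ 23 V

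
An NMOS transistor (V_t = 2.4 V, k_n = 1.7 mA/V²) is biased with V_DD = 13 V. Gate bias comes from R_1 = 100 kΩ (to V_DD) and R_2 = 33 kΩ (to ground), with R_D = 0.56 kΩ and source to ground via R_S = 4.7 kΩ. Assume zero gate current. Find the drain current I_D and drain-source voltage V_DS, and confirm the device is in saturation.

I_D ≈ 0.1 mA, V_DS ≈ 12 V

V_G = V_DD·R_2/(R_1+R_2) = 13×33/133 = 3.23 V.
Assume saturation: I_D = (k_n/2)(V_GS − V_t)² with V_GS = V_G − I_D·R_S = 3.23 − 4.7·I_D.
Substituting gives 18.8·I_D² − 7.6·I_D + 0.579 = 0, with roots I_D = 0.102 or 0.303 mA.
The root I_D = 0.303 mA gives V_GS = 1.8 V ≤ V_t, so take I_D = 0.102 mA.
Then V_GS = 2.75 V and V_DS = V_DD − I_D(R_D+R_S) = 13 − 0.102×5.26 = 12.5 V.
Saturation requires V_DS ≥ V_GS − V_t = 0.346 V; 12.5 ≥ 0.346 ✓.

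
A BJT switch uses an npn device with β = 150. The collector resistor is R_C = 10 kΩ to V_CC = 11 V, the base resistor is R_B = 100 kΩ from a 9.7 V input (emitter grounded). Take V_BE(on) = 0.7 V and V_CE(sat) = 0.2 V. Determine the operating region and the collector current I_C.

saturation; I_C ≈ 1.1 mA

Assume active: I_B = (9.7 − 0.7)/100 = 0.09 mA, giving I_C = β·I_B = 13.5 mA.
But then V_CE = 11 − 13.5×10 = -124 V < V_CE(sat) = 0.2 V — impossible in the active region.
So the transistor is saturated. With V_CE = 0.2 V, I_C = (V_CC − 0.2)/R_C = 10.8/10 = 1.08 mA.
Check: β·I_B = 13.5 mA > I_C = 1.08 mA, confirming saturation.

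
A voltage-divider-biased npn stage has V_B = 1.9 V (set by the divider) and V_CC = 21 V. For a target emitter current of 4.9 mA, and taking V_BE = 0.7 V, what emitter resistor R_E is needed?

V_E = V_B − V_BE = 1.9 − 0.7 = 1.2 V.
R_E = V_E / I_E = 1.2 / 4.9 = 0.245 kΩ.

R_E ≈ 0.24 kΩ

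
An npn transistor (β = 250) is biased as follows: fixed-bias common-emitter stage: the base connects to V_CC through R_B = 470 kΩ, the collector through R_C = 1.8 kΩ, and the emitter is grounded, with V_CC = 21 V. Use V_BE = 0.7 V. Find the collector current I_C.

Base loop: V_CC = I_B·R_B + V_BE, so I_B = (21 − 0.7)/470 kΩ = 0.0432 mA.
In the active region I_C = β·I_B = 250 × 0.0432 = 10.8 mA.
Collector loop: V_CE = V_CC − I_C·R_C = 21 − 10.8×1.8 = 1.56 V.
Since V_CE = 1.56 V > V_CE(sat) ≈ 0.2 V, the transistor is in the active region as assumed.

I_C ≈ 11 mA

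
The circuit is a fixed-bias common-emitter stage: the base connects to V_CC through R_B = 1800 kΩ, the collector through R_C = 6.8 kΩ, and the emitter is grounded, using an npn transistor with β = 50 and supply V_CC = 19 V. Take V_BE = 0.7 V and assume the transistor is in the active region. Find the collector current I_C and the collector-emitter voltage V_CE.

Base loop: V_CC = I_B·R_B + V_BE, so I_B = (19 − 0.7)/1800 kΩ = 0.0102 mA.
In the active region I_C = β·I_B = 50 × 0.0102 = 0.508 mA.
Collector loop: V_CE = V_CC − I_C·R_C = 19 − 0.508×6.8 = 15.5 V.
Since V_CE = 15.5 V > V_CE(sat) ≈ 0.2 V, the transistor is in the active region as assumed.

I_C ≈ 0.51 mA, V_CE ≈ 16 V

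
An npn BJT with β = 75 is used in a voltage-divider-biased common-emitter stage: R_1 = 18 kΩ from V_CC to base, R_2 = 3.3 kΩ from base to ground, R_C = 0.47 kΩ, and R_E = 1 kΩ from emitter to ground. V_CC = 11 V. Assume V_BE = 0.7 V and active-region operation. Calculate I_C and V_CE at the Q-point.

I_C ≈ 0.96 mA, V_CE ≈ 9.6 V

Thevenize the base divider: V_Th = V_CC·R_2/(R_1+R_2) = 11×3.3/21.3 = 1.7 V, R_Th = R_1‖R_2 = 2.79 kΩ.
Base-emitter loop: V_Th = I_B·R_Th + V_BE + (β+1)I_B·R_E, so I_B = (1.7 − 0.7) / (2.79 + 76×1) = 0.0127 mA.
I_C = β·I_B = 75×0.0127 = 0.956 mA, and I_E = (β+1)I_B = 0.969 mA.
V_CE = V_CC − I_C·R_C − I_E·R_E = 11 − 0.956×0.47 − 0.969×1 = 9.58 V.
V_CE = 9.58 V > 0.2 V confirms active-region operation.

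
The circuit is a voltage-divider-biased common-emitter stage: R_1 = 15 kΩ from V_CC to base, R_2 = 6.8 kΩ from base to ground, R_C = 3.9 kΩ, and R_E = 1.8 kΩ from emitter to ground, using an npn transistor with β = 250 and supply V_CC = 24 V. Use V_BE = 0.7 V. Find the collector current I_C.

I_C ≈ 3.7 mA

Thevenize the base divider: V_Th = V_CC·R_2/(R_1+R_2) = 24×6.8/21.8 = 7.49 V, R_Th = R_1‖R_2 = 4.68 kΩ.
Base-emitter loop: V_Th = I_B·R_Th + V_BE + (β+1)I_B·R_E, so I_B = (7.49 − 0.7) / (4.68 + 251×1.8) = 0.0149 mA.
I_C = β·I_B = 250×0.0149 = 3.72 mA, and I_E = (β+1)I_B = 3.73 mA.
V_CE = V_CC − I_C·R_C − I_E·R_E = 24 − 3.72×3.9 − 3.73×1.8 = 2.79 V.
V_CE = 2.79 V > 0.2 V confirms active-region operation.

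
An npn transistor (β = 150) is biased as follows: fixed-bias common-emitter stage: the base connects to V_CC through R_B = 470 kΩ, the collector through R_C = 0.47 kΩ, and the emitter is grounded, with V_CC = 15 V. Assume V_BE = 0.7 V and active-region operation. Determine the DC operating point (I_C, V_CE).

I_C ≈ 4.6 mA, V_CE ≈ 13 V

Base loop: V_CC = I_B·R_B + V_BE, so I_B = (15 − 0.7)/470 kΩ = 0.0304 mA.
In the active region I_C = β·I_B = 150 × 0.0304 = 4.56 mA.
Collector loop: V_CE = V_CC − I_C·R_C = 15 − 4.56×0.47 = 12.9 V.
Since V_CE = 12.9 V > V_CE(sat) ≈ 0.2 V, the transistor is in the active region as assumed.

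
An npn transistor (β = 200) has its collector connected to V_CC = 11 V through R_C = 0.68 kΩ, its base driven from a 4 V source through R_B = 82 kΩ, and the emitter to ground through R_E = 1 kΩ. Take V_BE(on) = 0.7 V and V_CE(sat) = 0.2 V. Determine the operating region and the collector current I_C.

active; I_C ≈ 2.3 mA

Assume active. Base-emitter loop: I_B = (V_BB − V_BE)/(R_B + (β+1)R_E) = (4 − 0.7)/(82 + 201×1) = 0.0117 mA.
I_C = β·I_B = 200×0.0117 = 2.33 mA.
V_CE = V_CC − I_C·R_C − I_E·R_E = 11 − 2.33×0.68 − 2.34×1 = 7.07 V > V_CE(sat), so the active-region assumption holds.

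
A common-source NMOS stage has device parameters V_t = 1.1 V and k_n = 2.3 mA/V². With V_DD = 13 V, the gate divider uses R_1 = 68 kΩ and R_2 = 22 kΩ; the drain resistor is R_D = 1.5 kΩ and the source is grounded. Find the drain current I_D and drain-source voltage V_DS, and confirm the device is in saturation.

V_G = V_DD·R_2/(R_1+R_2) = 13×22/90 = 3.18 V. With the source grounded, V_GS = V_G = 3.18 V.
Assume saturation: I_D = (k_n/2)(V_GS − V_t)² = (2.3/2)×(3.18 − 1.1)² = 1.15×2.08² = 4.96 mA.
V_DS = V_DD − I_D·R_D = 13 − 4.96×1.5 = 5.55 V.
Saturation requires V_DS ≥ V_GS − V_t = 2.08 V; 5.55 ≥ 2.08 ✓.

I_D ≈ 5 mA, V_DS ≈ 5.6 V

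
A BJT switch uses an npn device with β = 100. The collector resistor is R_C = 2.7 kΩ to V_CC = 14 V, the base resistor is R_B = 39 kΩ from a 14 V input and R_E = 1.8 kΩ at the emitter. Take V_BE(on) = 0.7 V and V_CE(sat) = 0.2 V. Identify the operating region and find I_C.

Assume active: I_B = (14 − 0.7)/(39 + 101×1.8) = 0.0602 mA, I_C = β·I_B = 6.02 mA.
Then V_CE = 14 − 6.02×2.7 − 6.08×1.8 = -13.2 V < 0.2 V — the active assumption fails.
Re-solve with V_CE = 0.2 V. KCL at the emitter: V_E/R_E = (V_BB−0.7−V_E)/R_B + (V_CC−0.2−V_E)/R_C, giving V_E = 5.73 V.
I_C = (V_CC − 0.2 − V_E)/R_C = (13.8 − 5.73)/2.7 = 2.99 mA.
Check: I_B = (13.3 − 5.73)/39 = 0.194 mA, and β·I_B = 19.4 mA > I_C, confirming saturation.

saturation; I_C ≈ 3 mA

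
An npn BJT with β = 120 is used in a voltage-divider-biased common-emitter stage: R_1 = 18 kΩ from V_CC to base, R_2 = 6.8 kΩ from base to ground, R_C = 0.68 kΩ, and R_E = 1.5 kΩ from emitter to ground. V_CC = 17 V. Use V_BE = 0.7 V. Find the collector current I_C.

Thevenize the base divider: V_Th = V_CC·R_2/(R_1+R_2) = 17×6.8/24.8 = 4.66 V, R_Th = R_1‖R_2 = 4.94 kΩ.
Base-emitter loop: V_Th = I_B·R_Th + V_BE + (β+1)I_B·R_E, so I_B = (4.66 − 0.7) / (4.94 + 121×1.5) = 0.0212 mA.
I_C = β·I_B = 120×0.0212 = 2.55 mA, and I_E = (β+1)I_B = 2.57 mA.
V_CE = V_CC − I_C·R_C − I_E·R_E = 17 − 2.55×0.68 − 2.57×1.5 = 11.4 V.
V_CE = 11.4 V > 0.2 V confirms active-region operation.

I_C ≈ 2.5 mA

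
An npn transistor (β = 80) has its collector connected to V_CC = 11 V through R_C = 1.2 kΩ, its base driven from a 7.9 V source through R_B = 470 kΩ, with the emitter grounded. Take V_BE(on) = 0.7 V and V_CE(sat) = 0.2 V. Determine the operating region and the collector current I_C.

Assume active. Base-emitter loop: I_B = (V_BB − V_BE)/R_B = (7.9 − 0.7)/470 = 0.0153 mA.
I_C = β·I_B = 80×0.0153 = 1.23 mA.
V_CE = V_CC − I_C·R_C = 11 − 1.23×1.2 = 9.53 V > V_CE(sat), so the active-region assumption holds.

active; I_C ≈ 1.2 mA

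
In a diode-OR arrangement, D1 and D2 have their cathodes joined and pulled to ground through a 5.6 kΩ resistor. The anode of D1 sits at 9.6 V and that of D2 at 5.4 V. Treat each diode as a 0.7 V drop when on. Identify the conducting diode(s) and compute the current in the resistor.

Only D1 conducts; I_R ≈ 1.6 mA

Assume both conduct. Then node N would need to be at both 9.6−0.7 = 8.9 V and 5.4−0.7 = 4.7 V, which is impossible.
Assume only D1 conducts: V_N = 9.6 − 0.7 = 8.9 V, so I_R = 8.9/5.6 = 1.59 mA.
Check D2: its anode-to-cathode voltage is 5.4 − 8.9 = -3.5 V < 0.7 V, so it is off. The assumption is consistent.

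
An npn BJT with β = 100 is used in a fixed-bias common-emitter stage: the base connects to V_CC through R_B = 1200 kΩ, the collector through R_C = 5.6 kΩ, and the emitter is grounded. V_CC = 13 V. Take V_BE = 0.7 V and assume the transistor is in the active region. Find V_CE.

Base loop: V_CC = I_B·R_B + V_BE, so I_B = (13 − 0.7)/1200 kΩ = 0.0103 mA.
In the active region I_C = β·I_B = 100 × 0.0103 = 1.03 mA.
Collector loop: V_CE = V_CC − I_C·R_C = 13 − 1.03×5.6 = 7.26 V.
Since V_CE = 7.26 V > V_CE(sat) ≈ 0.2 V, the transistor is in the active region as assumed.

V_CE ≈ 7.3 V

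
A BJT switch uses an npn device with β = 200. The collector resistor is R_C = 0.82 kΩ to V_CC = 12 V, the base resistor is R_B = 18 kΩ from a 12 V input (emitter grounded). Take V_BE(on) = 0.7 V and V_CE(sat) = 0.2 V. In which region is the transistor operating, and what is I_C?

Assume active: I_B = (12 − 0.7)/18 = 0.628 mA, giving I_C = β·I_B = 126 mA.
But then V_CE = 12 − 126×0.82 = -91 V < V_CE(sat) = 0.2 V — impossible in the active region.
So the transistor is saturated. With V_CE = 0.2 V, I_C = (V_CC − 0.2)/R_C = 11.8/0.82 = 14.4 mA.
Check: β·I_B = 126 mA > I_C = 14.4 mA, confirming saturation.

saturation; I_C ≈ 14 mA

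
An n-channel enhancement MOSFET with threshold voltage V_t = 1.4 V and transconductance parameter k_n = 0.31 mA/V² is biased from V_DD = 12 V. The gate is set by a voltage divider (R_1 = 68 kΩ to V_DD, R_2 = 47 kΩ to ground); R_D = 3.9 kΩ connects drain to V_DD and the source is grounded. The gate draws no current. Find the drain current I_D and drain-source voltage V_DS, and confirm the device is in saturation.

I_D ≈ 1.9 mA, V_DS ≈ 4.6 V

V_G = V_DD·R_2/(R_1+R_2) = 12×47/115 = 4.9 V. With the source grounded, V_GS = V_G = 4.9 V.
Assume saturation: I_D = (k_n/2)(V_GS − V_t)² = (0.31/2)×(4.9 − 1.4)² = 0.155×3.5² = 1.9 mA.
V_DS = V_DD − I_D·R_D = 12 − 1.9×3.9 = 4.58 V.
Saturation requires V_DS ≥ V_GS − V_t = 3.5 V; 4.58 ≥ 3.5 ✓.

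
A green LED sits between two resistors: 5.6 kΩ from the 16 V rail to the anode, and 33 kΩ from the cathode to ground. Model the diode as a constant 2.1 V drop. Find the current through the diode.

I ≈ 0.36 mA

The two resistors are in series with the diode, so KVL gives 16 = I·5.6 + 2.1 + I·33.
I = (16 − 2.1) / (5.6 + 33) kΩ = 13.9 / 38.6 = 0.36 mA.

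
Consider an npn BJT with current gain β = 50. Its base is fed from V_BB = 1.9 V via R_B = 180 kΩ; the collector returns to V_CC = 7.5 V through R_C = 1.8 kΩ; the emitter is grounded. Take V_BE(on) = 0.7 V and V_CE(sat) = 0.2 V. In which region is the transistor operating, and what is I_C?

active; I_C ≈ 0.33 mA

Assume active. Base-emitter loop: I_B = (V_BB − V_BE)/R_B = (1.9 − 0.7)/180 = 0.00667 mA.
I_C = β·I_B = 50×0.00667 = 0.333 mA.
V_CE = V_CC − I_C·R_C = 7.5 − 0.333×1.8 = 6.9 V > V_CE(sat), so the active-region assumption holds.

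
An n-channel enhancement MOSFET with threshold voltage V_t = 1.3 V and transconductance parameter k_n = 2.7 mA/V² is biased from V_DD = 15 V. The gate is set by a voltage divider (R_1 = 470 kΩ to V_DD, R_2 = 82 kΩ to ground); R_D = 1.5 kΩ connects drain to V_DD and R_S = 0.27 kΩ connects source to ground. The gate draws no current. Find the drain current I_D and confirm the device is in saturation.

V_G = V_DD·R_2/(R_1+R_2) = 15×82/552 = 2.23 V.
Assume saturation: I_D = (k_n/2)(V_GS − V_t)² with V_GS = V_G − I_D·R_S = 2.23 − 0.27·I_D.
Substituting gives 0.0984·I_D² − 1.68·I_D + 1.16 = 0, with roots I_D = 0.725 or 16.3 mA.
The root I_D = 16.3 mA gives V_GS = -2.18 V ≤ V_t, so take I_D = 0.725 mA.
Then V_GS = 2.03 V and V_DS = V_DD − I_D(R_D+R_S) = 15 − 0.725×1.77 = 13.7 V.
Saturation requires V_DS ≥ V_GS − V_t = 0.733 V; 13.7 ≥ 0.733 ✓.

I_D ≈ 0.72 mA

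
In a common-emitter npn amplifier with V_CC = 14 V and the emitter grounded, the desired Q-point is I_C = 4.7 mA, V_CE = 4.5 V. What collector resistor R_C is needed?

R_C ≈ 2 kΩ

Collector loop: V_CC = I_C·R_C + V_CE.
R_C = (V_CC − V_CE)/I_C = (14 − 4.5)/4.7 = 2.02 kΩ.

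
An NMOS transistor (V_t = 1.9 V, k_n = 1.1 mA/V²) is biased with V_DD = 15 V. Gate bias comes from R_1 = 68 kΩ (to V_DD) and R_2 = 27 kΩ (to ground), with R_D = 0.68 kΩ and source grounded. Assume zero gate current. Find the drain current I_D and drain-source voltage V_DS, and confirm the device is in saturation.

I_D ≈ 3.1 mA, V_DS ≈ 13 V

V_G = V_DD·R_2/(R_1+R_2) = 15×27/95 = 4.26 V. With the source grounded, V_GS = V_G = 4.26 V.
Assume saturation: I_D = (k_n/2)(V_GS − V_t)² = (1.1/2)×(4.26 − 1.9)² = 0.55×2.36² = 3.07 mA.
V_DS = V_DD − I_D·R_D = 15 − 3.07×0.68 = 12.9 V.
Saturation requires V_DS ≥ V_GS − V_t = 2.36 V; 12.9 ≥ 2.36 ✓.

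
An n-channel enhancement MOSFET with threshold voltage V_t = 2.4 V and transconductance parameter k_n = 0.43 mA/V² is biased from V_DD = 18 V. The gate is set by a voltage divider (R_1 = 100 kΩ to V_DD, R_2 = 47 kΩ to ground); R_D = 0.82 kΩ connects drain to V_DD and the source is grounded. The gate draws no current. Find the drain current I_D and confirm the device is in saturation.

V_G = V_DD·R_2/(R_1+R_2) = 18×47/147 = 5.76 V. With the source grounded, V_GS = V_G = 5.76 V.
Assume saturation: I_D = (k_n/2)(V_GS − V_t)² = (0.43/2)×(5.76 − 2.4)² = 0.215×3.36² = 2.42 mA.
V_DS = V_DD − I_D·R_D = 18 − 2.42×0.82 = 16 V.
Saturation requires V_DS ≥ V_GS − V_t = 3.36 V; 16 ≥ 3.36 ✓.

I_D ≈ 2.4 mA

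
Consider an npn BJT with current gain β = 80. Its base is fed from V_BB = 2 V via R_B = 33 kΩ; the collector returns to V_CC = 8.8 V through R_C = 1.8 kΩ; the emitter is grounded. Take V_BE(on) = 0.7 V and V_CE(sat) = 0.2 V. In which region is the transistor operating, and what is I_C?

Assume active. Base-emitter loop: I_B = (V_BB − V_BE)/R_B = (2 − 0.7)/33 = 0.0394 mA.
I_C = β·I_B = 80×0.0394 = 3.15 mA.
V_CE = V_CC − I_C·R_C = 8.8 − 3.15×1.8 = 3.13 V > V_CE(sat), so the active-region assumption holds.

active; I_C ≈ 3.2 mA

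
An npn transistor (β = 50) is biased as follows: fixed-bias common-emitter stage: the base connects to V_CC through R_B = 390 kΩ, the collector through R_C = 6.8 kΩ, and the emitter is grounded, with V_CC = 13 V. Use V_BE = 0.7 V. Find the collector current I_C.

Base loop: V_CC = I_B·R_B + V_BE, so I_B = (13 − 0.7)/390 kΩ = 0.0315 mA.
In the active region I_C = β·I_B = 50 × 0.0315 = 1.58 mA.
Collector loop: V_CE = V_CC − I_C·R_C = 13 − 1.58×6.8 = 2.28 V.
Since V_CE = 2.28 V > V_CE(sat) ≈ 0.2 V, the transistor is in the active region as assumed.

I_C ≈ 1.6 mA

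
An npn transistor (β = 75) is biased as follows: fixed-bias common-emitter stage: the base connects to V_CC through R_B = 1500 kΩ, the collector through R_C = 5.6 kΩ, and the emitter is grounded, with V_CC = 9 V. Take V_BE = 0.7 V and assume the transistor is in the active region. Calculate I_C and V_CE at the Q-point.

Base loop: V_CC = I_B·R_B + V_BE, so I_B = (9 − 0.7)/1500 kΩ = 0.00553 mA.
In the active region I_C = β·I_B = 75 × 0.00553 = 0.415 mA.
Collector loop: V_CE = V_CC − I_C·R_C = 9 − 0.415×5.6 = 6.68 V.
Since V_CE = 6.68 V > V_CE(sat) ≈ 0.2 V, the transistor is in the active region as assumed.

I_C ≈ 0.42 mA, V_CE ≈ 6.7 V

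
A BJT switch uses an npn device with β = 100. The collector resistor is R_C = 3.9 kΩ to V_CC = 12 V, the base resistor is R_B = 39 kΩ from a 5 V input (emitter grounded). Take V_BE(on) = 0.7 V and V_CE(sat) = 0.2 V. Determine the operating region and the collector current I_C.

Assume active: I_B = (5 − 0.7)/39 = 0.11 mA, giving I_C = β·I_B = 11 mA.
But then V_CE = 12 − 11×3.9 = -31 V < V_CE(sat) = 0.2 V — impossible in the active region.
So the transistor is saturated. With V_CE = 0.2 V, I_C = (V_CC − 0.2)/R_C = 11.8/3.9 = 3.03 mA.
Check: β·I_B = 11 mA > I_C = 3.03 mA, confirming saturation.

saturation; I_C ≈ 3 mA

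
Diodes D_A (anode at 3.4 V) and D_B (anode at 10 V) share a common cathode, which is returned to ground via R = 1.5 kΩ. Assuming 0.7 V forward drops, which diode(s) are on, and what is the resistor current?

Assume both conduct. Then node N would need to be at both 3.4−0.7 = 2.7 V and 10−0.7 = 9.3 V, which is impossible.
Assume only D_B conducts: V_N = 10 − 0.7 = 9.3 V, so I_R = 9.3/1.5 = 6.2 mA.
Check D_A: its anode-to-cathode voltage is 3.4 − 9.3 = -5.9 V < 0.7 V, so it is off. The assumption is consistent.

Only D_B conducts; I_R ≈ 6.2 mA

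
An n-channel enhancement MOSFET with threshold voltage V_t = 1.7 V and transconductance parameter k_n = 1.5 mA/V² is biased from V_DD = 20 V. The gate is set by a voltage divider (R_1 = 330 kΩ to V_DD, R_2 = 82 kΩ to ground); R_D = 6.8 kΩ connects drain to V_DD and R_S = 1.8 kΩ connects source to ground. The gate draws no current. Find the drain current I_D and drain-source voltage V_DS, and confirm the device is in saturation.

I_D ≈ 0.72 mA, V_DS ≈ 14 V

V_G = V_DD·R_2/(R_1+R_2) = 20×82/412 = 3.98 V.
Assume saturation: I_D = (k_n/2)(V_GS − V_t)² with V_GS = V_G − I_D·R_S = 3.98 − 1.8·I_D.
Substituting gives 2.43·I_D² − 7.16·I_D + 3.9 = 0, with roots I_D = 0.722 or 2.22 mA.
The root I_D = 2.22 mA gives V_GS = -0.0218 V ≤ V_t, so take I_D = 0.722 mA.
Then V_GS = 2.68 V and V_DS = V_DD − I_D(R_D+R_S) = 20 − 0.722×8.6 = 13.8 V.
Saturation requires V_DS ≥ V_GS − V_t = 0.981 V; 13.8 ≥ 0.981 ✓.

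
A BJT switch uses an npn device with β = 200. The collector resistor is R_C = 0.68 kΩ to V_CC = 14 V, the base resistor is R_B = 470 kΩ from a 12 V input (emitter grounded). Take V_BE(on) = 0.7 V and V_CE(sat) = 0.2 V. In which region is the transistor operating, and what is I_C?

active; I_C ≈ 4.8 mA

Assume active. Base-emitter loop: I_B = (V_BB − V_BE)/R_B = (12 − 0.7)/470 = 0.024 mA.
I_C = β·I_B = 200×0.024 = 4.81 mA.
V_CE = V_CC − I_C·R_C = 14 − 4.81×0.68 = 10.7 V > V_CE(sat), so the active-region assumption holds.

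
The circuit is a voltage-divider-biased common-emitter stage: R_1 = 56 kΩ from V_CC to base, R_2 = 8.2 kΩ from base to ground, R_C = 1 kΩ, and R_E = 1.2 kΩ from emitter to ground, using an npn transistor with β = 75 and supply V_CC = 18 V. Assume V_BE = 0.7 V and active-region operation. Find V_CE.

Thevenize the base divider: V_Th = V_CC·R_2/(R_1+R_2) = 18×8.2/64.2 = 2.3 V, R_Th = R_1‖R_2 = 7.15 kΩ.
Base-emitter loop: V_Th = I_B·R_Th + V_BE + (β+1)I_B·R_E, so I_B = (2.3 − 0.7) / (7.15 + 76×1.2) = 0.0163 mA.
I_C = β·I_B = 75×0.0163 = 1.22 mA, and I_E = (β+1)I_B = 1.24 mA.
V_CE = V_CC − I_C·R_C − I_E·R_E = 18 − 1.22×1 − 1.24×1.2 = 15.3 V.
V_CE = 15.3 V > 0.2 V confirms active-region operation.

V_CE ≈ 15 V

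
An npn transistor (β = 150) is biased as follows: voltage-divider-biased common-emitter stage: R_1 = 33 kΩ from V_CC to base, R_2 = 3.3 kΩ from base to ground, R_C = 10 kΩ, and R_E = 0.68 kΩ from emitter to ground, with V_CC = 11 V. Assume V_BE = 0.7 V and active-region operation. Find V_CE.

Thevenize the base divider: V_Th = V_CC·R_2/(R_1+R_2) = 11×3.3/36.3 = 1 V, R_Th = R_1‖R_2 = 3 kΩ.
Base-emitter loop: V_Th = I_B·R_Th + V_BE + (β+1)I_B·R_E, so I_B = (1 − 0.7) / (3 + 151×0.68) = 0.00284 mA.
I_C = β·I_B = 150×0.00284 = 0.426 mA, and I_E = (β+1)I_B = 0.429 mA.
V_CE = V_CC − I_C·R_C − I_E·R_E = 11 − 0.426×10 − 0.429×0.68 = 6.45 V.
V_CE = 6.45 V > 0.2 V confirms active-region operation.

V_CE ≈ 6.5 V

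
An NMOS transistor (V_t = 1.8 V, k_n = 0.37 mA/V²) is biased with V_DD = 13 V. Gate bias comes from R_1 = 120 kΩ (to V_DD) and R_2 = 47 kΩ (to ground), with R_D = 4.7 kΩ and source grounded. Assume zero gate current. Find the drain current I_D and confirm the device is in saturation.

I_D ≈ 0.64 mA

V_G = V_DD·R_2/(R_1+R_2) = 13×47/167 = 3.66 V. With the source grounded, V_GS = V_G = 3.66 V.
Assume saturation: I_D = (k_n/2)(V_GS − V_t)² = (0.37/2)×(3.66 − 1.8)² = 0.185×1.86² = 0.639 mA.
V_DS = V_DD − I_D·R_D = 13 − 0.639×4.7 = 10 V.
Saturation requires V_DS ≥ V_GS − V_t = 1.86 V; 10 ≥ 1.86 ✓.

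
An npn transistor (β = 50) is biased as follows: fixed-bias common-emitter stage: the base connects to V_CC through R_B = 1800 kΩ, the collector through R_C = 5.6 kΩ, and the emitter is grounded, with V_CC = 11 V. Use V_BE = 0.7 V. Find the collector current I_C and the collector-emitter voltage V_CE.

Base loop: V_CC = I_B·R_B + V_BE, so I_B = (11 − 0.7)/1800 kΩ = 0.00572 mA.
In the active region I_C = β·I_B = 50 × 0.00572 = 0.286 mA.
Collector loop: V_CE = V_CC − I_C·R_C = 11 − 0.286×5.6 = 9.4 V.
Since V_CE = 9.4 V > V_CE(sat) ≈ 0.2 V, the transistor is in the active region as assumed.

I_C ≈ 0.29 mA, V_CE ≈ 9.4 V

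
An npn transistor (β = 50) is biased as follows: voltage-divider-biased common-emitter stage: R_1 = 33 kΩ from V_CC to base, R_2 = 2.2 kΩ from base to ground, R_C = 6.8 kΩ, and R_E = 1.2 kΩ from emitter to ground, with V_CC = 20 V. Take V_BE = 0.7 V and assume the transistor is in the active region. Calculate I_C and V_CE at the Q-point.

I_C ≈ 0.43 mA, V_CE ≈ 17 V

Thevenize the base divider: V_Th = V_CC·R_2/(R_1+R_2) = 20×2.2/35.2 = 1.25 V, R_Th = R_1‖R_2 = 2.06 kΩ.
Base-emitter loop: V_Th = I_B·R_Th + V_BE + (β+1)I_B·R_E, so I_B = (1.25 − 0.7) / (2.06 + 51×1.2) = 0.00869 mA.
I_C = β·I_B = 50×0.00869 = 0.435 mA, and I_E = (β+1)I_B = 0.443 mA.
V_CE = V_CC − I_C·R_C − I_E·R_E = 20 − 0.435×6.8 − 0.443×1.2 = 16.5 V.
V_CE = 16.5 V > 0.2 V confirms active-region operation.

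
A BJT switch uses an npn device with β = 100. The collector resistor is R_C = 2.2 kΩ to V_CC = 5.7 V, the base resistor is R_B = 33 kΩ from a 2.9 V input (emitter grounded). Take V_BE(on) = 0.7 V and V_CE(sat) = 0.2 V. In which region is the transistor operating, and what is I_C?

Assume active: I_B = (2.9 − 0.7)/33 = 0.0667 mA, giving I_C = β·I_B = 6.67 mA.
But then V_CE = 5.7 − 6.67×2.2 = -8.97 V < V_CE(sat) = 0.2 V — impossible in the active region.
So the transistor is saturated. With V_CE = 0.2 V, I_C = (V_CC − 0.2)/R_C = 5.5/2.2 = 2.5 mA.
Check: β·I_B = 6.67 mA > I_C = 2.5 mA, confirming saturation.

saturation; I_C ≈ 2.5 mA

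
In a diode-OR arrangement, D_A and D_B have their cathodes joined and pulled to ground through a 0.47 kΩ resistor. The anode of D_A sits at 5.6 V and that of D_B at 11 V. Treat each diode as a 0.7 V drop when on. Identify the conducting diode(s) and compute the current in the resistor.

Only D_B conducts; I_R ≈ 22 mA

Assume both conduct. Then node N would need to be at both 5.6−0.7 = 4.9 V and 11−0.7 = 10.3 V, which is impossible.
Assume only D_B conducts: V_N = 11 − 0.7 = 10.3 V, so I_R = 10.3/0.47 = 21.9 mA.
Check D_A: its anode-to-cathode voltage is 5.6 − 10.3 = -4.7 V < 0.7 V, so it is off. The assumption is consistent.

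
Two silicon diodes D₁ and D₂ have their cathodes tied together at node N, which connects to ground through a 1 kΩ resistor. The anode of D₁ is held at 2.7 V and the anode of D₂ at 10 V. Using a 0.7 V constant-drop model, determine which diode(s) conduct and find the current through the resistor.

Only D₂ conducts; I_R ≈ 9.3 mA

Assume both conduct. Then node N would need to be at both 2.7−0.7 = 2 V and 10−0.7 = 9.3 V, which is impossible.
Assume only D₂ conducts: V_N = 10 − 0.7 = 9.3 V, so I_R = 9.3/1 = 9.3 mA.
Check D₁: its anode-to-cathode voltage is 2.7 − 9.3 = -6.6 V < 0.7 V, so it is off. The assumption is consistent.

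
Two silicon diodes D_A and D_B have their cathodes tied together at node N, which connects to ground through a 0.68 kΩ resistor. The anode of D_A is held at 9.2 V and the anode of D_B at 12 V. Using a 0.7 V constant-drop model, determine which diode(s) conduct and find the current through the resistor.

Assume both conduct. Then node N would need to be at both 9.2−0.7 = 8.5 V and 12−0.7 = 11.3 V, which is impossible.
Assume only D_B conducts: V_N = 12 − 0.7 = 11.3 V, so I_R = 11.3/0.68 = 16.6 mA.
Check D_A: its anode-to-cathode voltage is 9.2 − 11.3 = -2.1 V < 0.7 V, so it is off. The assumption is consistent.

Only D_B conducts; I_R ≈ 17 mA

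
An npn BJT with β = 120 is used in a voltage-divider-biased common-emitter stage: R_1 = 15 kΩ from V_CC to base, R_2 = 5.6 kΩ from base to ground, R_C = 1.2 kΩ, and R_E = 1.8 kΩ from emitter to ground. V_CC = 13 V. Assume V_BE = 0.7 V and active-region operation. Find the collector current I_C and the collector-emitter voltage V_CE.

I_C ≈ 1.5 mA, V_CE ≈ 8.4 V

Thevenize the base divider: V_Th = V_CC·R_2/(R_1+R_2) = 13×5.6/20.6 = 3.53 V, R_Th = R_1‖R_2 = 4.08 kΩ.
Base-emitter loop: V_Th = I_B·R_Th + V_BE + (β+1)I_B·R_E, so I_B = (3.53 − 0.7) / (4.08 + 121×1.8) = 0.0128 mA.
I_C = β·I_B = 120×0.0128 = 1.53 mA, and I_E = (β+1)I_B = 1.55 mA.
V_CE = V_CC − I_C·R_C − I_E·R_E = 13 − 1.53×1.2 − 1.55×1.8 = 8.38 V.
V_CE = 8.38 V > 0.2 V confirms active-region operation.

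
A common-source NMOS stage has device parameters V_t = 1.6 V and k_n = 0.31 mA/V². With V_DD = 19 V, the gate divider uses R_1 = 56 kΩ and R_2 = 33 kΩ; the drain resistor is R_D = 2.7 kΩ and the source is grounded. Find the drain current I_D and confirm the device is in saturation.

I_D ≈ 4.6 mA

V_G = V_DD·R_2/(R_1+R_2) = 19×33/89 = 7.04 V. With the source grounded, V_GS = V_G = 7.04 V.
Assume saturation: I_D = (k_n/2)(V_GS − V_t)² = (0.31/2)×(7.04 − 1.6)² = 0.155×5.44² = 4.6 mA.
V_DS = V_DD − I_D·R_D = 19 − 4.6×2.7 = 6.59 V.
Saturation requires V_DS ≥ V_GS − V_t = 5.44 V; 6.59 ≥ 5.44 ✓.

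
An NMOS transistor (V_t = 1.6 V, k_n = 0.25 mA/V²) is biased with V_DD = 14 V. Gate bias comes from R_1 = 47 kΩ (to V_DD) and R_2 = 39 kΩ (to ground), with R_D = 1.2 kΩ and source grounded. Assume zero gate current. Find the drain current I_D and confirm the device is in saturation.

V_G = V_DD·R_2/(R_1+R_2) = 14×39/86 = 6.35 V. With the source grounded, V_GS = V_G = 6.35 V.
Assume saturation: I_D = (k_n/2)(V_GS − V_t)² = (0.25/2)×(6.35 − 1.6)² = 0.125×4.75² = 2.82 mA.
V_DS = V_DD − I_D·R_D = 14 − 2.82×1.2 = 10.6 V.
Saturation requires V_DS ≥ V_GS − V_t = 4.75 V; 10.6 ≥ 4.75 ✓.

I_D ≈ 2.8 mA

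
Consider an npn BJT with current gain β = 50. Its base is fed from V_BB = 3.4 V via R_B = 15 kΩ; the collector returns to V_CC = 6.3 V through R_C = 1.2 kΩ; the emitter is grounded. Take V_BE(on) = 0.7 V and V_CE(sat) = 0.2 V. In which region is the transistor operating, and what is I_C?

Assume active: I_B = (3.4 − 0.7)/15 = 0.18 mA, giving I_C = β·I_B = 9 mA.
But then V_CE = 6.3 − 9×1.2 = -4.5 V < V_CE(sat) = 0.2 V — impossible in the active region.
So the transistor is saturated. With V_CE = 0.2 V, I_C = (V_CC − 0.2)/R_C = 6.1/1.2 = 5.08 mA.
Check: β·I_B = 9 mA > I_C = 5.08 mA, confirming saturation.

saturation; I_C ≈ 5.1 mA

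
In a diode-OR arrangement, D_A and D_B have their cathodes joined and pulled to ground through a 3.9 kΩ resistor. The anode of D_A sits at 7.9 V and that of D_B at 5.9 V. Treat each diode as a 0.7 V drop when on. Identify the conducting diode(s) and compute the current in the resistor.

Only D_A conducts; I_R ≈ 1.8 mA

Assume both conduct. Then node N would need to be at both 7.9−0.7 = 7.2 V and 5.9−0.7 = 5.2 V, which is impossible.
Assume only D_A conducts: V_N = 7.9 − 0.7 = 7.2 V, so I_R = 7.2/3.9 = 1.85 mA.
Check D_B: its anode-to-cathode voltage is 5.9 − 7.2 = -1.3 V < 0.7 V, so it is off. The assumption is consistent.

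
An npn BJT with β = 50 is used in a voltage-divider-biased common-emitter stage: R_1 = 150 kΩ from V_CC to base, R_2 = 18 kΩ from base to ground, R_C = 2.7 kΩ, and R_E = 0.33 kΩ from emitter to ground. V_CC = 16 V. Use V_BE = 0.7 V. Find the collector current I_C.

Thevenize the base divider: V_Th = V_CC·R_2/(R_1+R_2) = 16×18/168 = 1.71 V, R_Th = R_1‖R_2 = 16.1 kΩ.
Base-emitter loop: V_Th = I_B·R_Th + V_BE + (β+1)I_B·R_E, so I_B = (1.71 − 0.7) / (16.1 + 51×0.33) = 0.0308 mA.
I_C = β·I_B = 50×0.0308 = 1.54 mA, and I_E = (β+1)I_B = 1.57 mA.
V_CE = V_CC − I_C·R_C − I_E·R_E = 16 − 1.54×2.7 − 1.57×0.33 = 11.3 V.
V_CE = 11.3 V > 0.2 V confirms active-region operation.

I_C ≈ 1.5 mA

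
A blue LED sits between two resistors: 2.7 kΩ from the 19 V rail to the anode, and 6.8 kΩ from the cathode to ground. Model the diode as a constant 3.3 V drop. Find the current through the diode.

I ≈ 1.7 mA

The two resistors are in series with the diode, so KVL gives 19 = I·2.7 + 3.3 + I·6.8.
I = (19 − 3.3) / (2.7 + 6.8) kΩ = 15.7 / 9.5 = 1.65 mA.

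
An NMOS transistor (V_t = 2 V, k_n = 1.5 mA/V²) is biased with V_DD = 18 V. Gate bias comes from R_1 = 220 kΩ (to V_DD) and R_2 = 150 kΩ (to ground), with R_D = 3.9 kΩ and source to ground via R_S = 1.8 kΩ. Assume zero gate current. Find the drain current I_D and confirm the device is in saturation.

I_D ≈ 2 mA

V_G = V_DD·R_2/(R_1+R_2) = 18×150/370 = 7.3 V.
Assume saturation: I_D = (k_n/2)(V_GS − V_t)² with V_GS = V_G − I_D·R_S = 7.3 − 1.8·I_D.
Substituting gives 2.43·I_D² − 15.3·I_D + 21 = 0, with roots I_D = 2.03 or 4.27 mA.
The root I_D = 4.27 mA gives V_GS = -0.386 V ≤ V_t, so take I_D = 2.03 mA.
Then V_GS = 3.64 V and V_DS = V_DD − I_D(R_D+R_S) = 18 − 2.03×5.7 = 6.43 V.
Saturation requires V_DS ≥ V_GS − V_t = 1.64 V; 6.43 ≥ 1.64 ✓.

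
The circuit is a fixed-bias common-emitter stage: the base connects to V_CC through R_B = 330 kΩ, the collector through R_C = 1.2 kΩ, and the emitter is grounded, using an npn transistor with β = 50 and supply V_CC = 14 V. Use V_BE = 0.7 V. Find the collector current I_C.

Base loop: V_CC = I_B·R_B + V_BE, so I_B = (14 − 0.7)/330 kΩ = 0.0403 mA.
In the active region I_C = β·I_B = 50 × 0.0403 = 2.02 mA.
Collector loop: V_CE = V_CC − I_C·R_C = 14 − 2.02×1.2 = 11.6 V.
Since V_CE = 11.6 V > V_CE(sat) ≈ 0.2 V, the transistor is in the active region as assumed.

I_C ≈ 2 mA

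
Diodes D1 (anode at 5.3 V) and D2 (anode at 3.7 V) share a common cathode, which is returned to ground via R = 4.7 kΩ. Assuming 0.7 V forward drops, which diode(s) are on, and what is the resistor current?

Assume both conduct. Then node N would need to be at both 5.3−0.7 = 4.6 V and 3.7−0.7 = 3 V, which is impossible.
Assume only D1 conducts: V_N = 5.3 − 0.7 = 4.6 V, so I_R = 4.6/4.7 = 0.979 mA.
Check D2: its anode-to-cathode voltage is 3.7 − 4.6 = -0.9 V < 0.7 V, so it is off. The assumption is consistent.

Only D1 conducts; I_R ≈ 0.98 mA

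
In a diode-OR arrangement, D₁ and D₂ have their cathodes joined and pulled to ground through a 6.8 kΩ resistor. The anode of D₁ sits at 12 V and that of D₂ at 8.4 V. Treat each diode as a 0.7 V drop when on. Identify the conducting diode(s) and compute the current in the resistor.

Only D₁ conducts; I_R ≈ 1.7 mA

Assume both conduct. Then node N would need to be at both 12−0.7 = 11.3 V and 8.4−0.7 = 7.7 V, which is impossible.
Assume only D₁ conducts: V_N = 12 − 0.7 = 11.3 V, so I_R = 11.3/6.8 = 1.66 mA.
Check D₂: its anode-to-cathode voltage is 8.4 − 11.3 = -2.9 V < 0.7 V, so it is off. The assumption is consistent.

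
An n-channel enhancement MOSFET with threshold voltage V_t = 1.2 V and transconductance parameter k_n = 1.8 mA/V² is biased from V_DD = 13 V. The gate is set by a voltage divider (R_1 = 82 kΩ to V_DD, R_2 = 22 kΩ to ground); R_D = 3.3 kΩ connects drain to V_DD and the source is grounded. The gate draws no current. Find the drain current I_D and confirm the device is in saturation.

I_D ≈ 2.2 mA

V_G = V_DD·R_2/(R_1+R_2) = 13×22/104 = 2.75 V. With the source grounded, V_GS = V_G = 2.75 V.
Assume saturation: I_D = (k_n/2)(V_GS − V_t)² = (1.8/2)×(2.75 − 1.2)² = 0.9×1.55² = 2.16 mA.
V_DS = V_DD − I_D·R_D = 13 − 2.16×3.3 = 5.86 V.
Saturation requires V_DS ≥ V_GS − V_t = 1.55 V; 5.86 ≥ 1.55 ✓.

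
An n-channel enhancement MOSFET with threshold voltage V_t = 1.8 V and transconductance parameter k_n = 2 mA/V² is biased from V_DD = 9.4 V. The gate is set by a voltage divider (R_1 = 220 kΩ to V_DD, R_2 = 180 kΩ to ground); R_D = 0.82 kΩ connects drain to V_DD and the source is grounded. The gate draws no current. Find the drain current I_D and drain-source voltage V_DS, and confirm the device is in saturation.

V_G = V_DD·R_2/(R_1+R_2) = 9.4×180/400 = 4.23 V. With the source grounded, V_GS = V_G = 4.23 V.
Assume saturation: I_D = (k_n/2)(V_GS − V_t)² = (2/2)×(4.23 − 1.8)² = 1×2.43² = 5.9 mA.
V_DS = V_DD − I_D·R_D = 9.4 − 5.9×0.82 = 4.56 V.
Saturation requires V_DS ≥ V_GS − V_t = 2.43 V; 4.56 ≥ 2.43 ✓.

I_D ≈ 5.9 mA, V_DS ≈ 4.6 V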